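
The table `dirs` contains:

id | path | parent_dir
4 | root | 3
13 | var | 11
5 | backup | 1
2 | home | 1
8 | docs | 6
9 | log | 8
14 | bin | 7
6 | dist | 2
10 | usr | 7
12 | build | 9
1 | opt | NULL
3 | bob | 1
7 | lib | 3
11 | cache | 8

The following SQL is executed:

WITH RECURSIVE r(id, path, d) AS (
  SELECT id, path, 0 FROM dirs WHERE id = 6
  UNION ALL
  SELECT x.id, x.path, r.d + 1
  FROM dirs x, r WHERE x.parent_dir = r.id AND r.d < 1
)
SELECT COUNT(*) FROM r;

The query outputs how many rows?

2

Base: id=6 (dist) at d 0.
Iteration 1: rows with parent_dir in {6} -> docs (id 8, d 1).
Iteration 2: d < 1 fails for all current rows; recursion stops.
Total rows emitted: 2.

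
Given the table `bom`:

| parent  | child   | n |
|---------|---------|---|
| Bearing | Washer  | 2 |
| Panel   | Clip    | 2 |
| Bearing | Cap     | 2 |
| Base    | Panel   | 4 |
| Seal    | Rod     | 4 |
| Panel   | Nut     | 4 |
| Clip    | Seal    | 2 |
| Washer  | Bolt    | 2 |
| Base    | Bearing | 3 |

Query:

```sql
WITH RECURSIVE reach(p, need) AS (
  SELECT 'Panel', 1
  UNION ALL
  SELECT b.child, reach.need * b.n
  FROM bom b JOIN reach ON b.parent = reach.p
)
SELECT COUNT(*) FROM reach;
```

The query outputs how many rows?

5

Base: (Panel, need=1).
Iteration 1: components of {Panel} -> Clip = 1*2 = 2, Nut = 1*4 = 4.
Iteration 2: components of {Clip,Nut} -> Seal = 2*2 = 4.
Iteration 3: components of {Seal} -> Rod = 4*4 = 16.
Iteration 4: no further components; recursion stops.
Total rows emitted: 5.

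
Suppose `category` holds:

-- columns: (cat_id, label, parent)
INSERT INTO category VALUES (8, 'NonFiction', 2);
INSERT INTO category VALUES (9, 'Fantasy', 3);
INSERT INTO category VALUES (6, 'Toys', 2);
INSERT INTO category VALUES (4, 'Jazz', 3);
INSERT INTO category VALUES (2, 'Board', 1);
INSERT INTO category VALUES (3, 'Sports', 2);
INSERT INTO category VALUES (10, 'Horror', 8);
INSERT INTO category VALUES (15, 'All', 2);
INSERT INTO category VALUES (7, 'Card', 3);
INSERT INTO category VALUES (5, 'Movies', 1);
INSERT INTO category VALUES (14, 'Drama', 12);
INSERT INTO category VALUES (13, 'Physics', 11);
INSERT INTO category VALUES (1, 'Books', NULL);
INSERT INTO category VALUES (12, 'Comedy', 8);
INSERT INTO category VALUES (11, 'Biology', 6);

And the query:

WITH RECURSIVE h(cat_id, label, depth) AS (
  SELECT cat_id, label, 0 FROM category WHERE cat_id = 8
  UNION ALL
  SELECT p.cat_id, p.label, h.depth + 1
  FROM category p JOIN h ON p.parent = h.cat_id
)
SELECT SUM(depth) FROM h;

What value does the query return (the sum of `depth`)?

Base: cat_id=8 (NonFiction) at depth 0.
Iteration 1: rows with parent in {8} -> Horror (id 10, depth 1), Comedy (id 12, depth 1).
Iteration 2: rows with parent in {10,12} -> Drama (id 14, depth 2).
Iteration 3: no rows with parent in {14}; recursion stops.
SUM(depth) = 0 + 1 + 1 + 2 = 4.

4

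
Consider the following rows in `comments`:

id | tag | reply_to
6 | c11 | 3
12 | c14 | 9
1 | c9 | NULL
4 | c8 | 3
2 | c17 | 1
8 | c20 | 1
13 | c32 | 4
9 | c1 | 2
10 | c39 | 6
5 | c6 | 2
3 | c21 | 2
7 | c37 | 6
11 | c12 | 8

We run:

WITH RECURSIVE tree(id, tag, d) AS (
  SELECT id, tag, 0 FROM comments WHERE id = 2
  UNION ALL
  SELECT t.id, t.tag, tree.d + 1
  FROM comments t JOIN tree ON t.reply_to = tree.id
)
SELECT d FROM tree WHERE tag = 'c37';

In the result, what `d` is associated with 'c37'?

Base: id=2 (c17) at d 0.
Iteration 1: rows with reply_to in {2} -> c21 (id 3, d 1), c6 (id 5, d 1), c1 (id 9, d 1).
Iteration 2: rows with reply_to in {3,5,9} -> c8 (id 4, d 2), c11 (id 6, d 2), c14 (id 12, d 2).
Iteration 3: rows with reply_to in {4,6,12} -> c37 (id 7, d 3), c39 (id 10, d 3), c32 (id 13, d 3).
Iteration 4: no rows with reply_to in {7,10,13}; recursion stops.

3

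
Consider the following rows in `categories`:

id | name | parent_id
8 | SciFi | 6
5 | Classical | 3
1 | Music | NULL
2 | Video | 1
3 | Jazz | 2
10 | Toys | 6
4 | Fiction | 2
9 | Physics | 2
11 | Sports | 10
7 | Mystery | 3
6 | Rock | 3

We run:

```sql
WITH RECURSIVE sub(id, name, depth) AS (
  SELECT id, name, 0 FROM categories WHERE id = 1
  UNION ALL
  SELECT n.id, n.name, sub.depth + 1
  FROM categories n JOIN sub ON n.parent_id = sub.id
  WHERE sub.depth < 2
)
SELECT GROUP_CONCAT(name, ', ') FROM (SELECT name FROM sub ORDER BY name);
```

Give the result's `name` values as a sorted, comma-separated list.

Fiction, Jazz, Music, Physics, Video

Base: id=1 (Music) at depth 0.
Iteration 1: rows with parent_id in {1} -> Video (id 2, depth 1).
Iteration 2: rows with parent_id in {2} -> Jazz (id 3, depth 2), Fiction (id 4, depth 2), Physics (id 9, depth 2).
Iteration 3: depth < 2 fails for all current rows; recursion stops.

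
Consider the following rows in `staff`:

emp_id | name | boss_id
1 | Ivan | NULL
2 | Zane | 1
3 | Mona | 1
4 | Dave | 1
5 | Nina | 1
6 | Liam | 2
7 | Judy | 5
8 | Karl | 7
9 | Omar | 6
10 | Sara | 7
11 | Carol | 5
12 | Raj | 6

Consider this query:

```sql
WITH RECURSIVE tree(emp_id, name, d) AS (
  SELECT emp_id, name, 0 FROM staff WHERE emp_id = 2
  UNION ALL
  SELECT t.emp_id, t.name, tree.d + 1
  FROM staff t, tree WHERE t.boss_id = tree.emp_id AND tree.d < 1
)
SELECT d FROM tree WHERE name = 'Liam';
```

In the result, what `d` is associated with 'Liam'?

1

Base: emp_id=2 (Zane) at d 0.
Iteration 1: rows with boss_id in {2} -> Liam (id 6, d 1).
Iteration 2: d < 1 fails for all current rows; recursion stops.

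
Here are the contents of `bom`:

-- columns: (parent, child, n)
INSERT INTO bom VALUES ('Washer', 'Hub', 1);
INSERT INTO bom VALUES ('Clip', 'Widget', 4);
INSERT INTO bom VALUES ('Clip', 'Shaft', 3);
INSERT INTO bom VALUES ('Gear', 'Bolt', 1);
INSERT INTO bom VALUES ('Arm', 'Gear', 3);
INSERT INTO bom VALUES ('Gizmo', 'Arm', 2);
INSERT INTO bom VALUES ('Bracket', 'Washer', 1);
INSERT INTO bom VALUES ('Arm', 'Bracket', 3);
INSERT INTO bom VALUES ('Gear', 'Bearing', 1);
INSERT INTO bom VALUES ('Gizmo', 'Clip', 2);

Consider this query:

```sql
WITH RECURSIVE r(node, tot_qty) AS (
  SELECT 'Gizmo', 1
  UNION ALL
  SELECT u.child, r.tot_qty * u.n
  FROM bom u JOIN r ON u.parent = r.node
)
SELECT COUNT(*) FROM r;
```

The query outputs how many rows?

11

Base: (Gizmo, tot_qty=1).
Iteration 1: components of {Gizmo} -> Arm = 1*2 = 2, Clip = 1*2 = 2.
Iteration 2: components of {Arm,Clip} -> Bracket = 2*3 = 6, Gear = 2*3 = 6, Shaft = 2*3 = 6, Widget = 2*4 = 8.
Iteration 3: components of {Bracket,Gear,Shaft,Widget} -> Bearing = 6*1 = 6, Bolt = 6*1 = 6, Washer = 6*1 = 6.
Iteration 4: components of {Bearing,Bolt,Washer} -> Hub = 6*1 = 6.
Iteration 5: no further components; recursion stops.
Total rows emitted: 11.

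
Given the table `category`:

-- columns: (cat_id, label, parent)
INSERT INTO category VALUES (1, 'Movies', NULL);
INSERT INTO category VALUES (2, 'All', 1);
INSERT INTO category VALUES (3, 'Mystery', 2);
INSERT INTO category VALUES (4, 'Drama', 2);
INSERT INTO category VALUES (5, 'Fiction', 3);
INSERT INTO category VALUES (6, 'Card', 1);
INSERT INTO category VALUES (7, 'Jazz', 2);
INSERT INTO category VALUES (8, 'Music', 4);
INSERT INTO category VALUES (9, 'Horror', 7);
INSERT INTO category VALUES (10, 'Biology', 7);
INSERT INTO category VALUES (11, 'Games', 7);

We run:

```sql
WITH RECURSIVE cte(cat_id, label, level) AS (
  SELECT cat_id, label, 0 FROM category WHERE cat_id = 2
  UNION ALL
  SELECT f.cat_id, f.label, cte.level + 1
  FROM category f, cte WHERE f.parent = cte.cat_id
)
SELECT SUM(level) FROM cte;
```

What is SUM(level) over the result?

Base: cat_id=2 (All) at level 0.
Iteration 1: rows with parent in {2} -> Mystery (id 3, level 1), Drama (id 4, level 1), Jazz (id 7, level 1).
Iteration 2: rows with parent in {3,4,7} -> Fiction (id 5, level 2), Music (id 8, level 2), Horror (id 9, level 2), Biology (id 10, level 2), Games (id 11, level 2).
Iteration 3: no rows with parent in {5,8,9,10,11}; recursion stops.
SUM(level) = 0 + 1 + 1 + 1 + 2 + 2 + 2 + 2 + 2 = 13.

13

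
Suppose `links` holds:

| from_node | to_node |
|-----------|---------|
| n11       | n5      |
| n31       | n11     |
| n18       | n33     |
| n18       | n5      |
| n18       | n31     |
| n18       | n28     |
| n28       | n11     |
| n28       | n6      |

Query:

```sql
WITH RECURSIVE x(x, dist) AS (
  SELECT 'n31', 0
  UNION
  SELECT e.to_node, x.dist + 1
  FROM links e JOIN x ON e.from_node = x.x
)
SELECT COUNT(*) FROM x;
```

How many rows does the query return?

3

Base: (n31, dist=0).
Iteration 1: edges from {n31} -> (n11, dist=1).
Iteration 2: edges from {n11} -> (n5, dist=2).
Iteration 3: no outgoing edges from {n5}; recursion stops.
Total rows emitted: 3.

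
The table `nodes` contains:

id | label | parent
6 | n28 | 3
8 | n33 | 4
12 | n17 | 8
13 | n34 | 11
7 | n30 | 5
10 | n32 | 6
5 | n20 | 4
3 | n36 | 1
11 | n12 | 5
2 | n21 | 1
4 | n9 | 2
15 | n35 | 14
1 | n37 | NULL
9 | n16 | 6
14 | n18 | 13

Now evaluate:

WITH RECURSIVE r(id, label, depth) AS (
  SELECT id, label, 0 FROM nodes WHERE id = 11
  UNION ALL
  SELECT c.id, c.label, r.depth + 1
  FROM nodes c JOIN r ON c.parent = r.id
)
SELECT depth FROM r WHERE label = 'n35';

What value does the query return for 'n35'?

Base: id=11 (n12) at depth 0.
Iteration 1: rows with parent in {11} -> n34 (id 13, depth 1).
Iteration 2: rows with parent in {13} -> n18 (id 14, depth 2).
Iteration 3: rows with parent in {14} -> n35 (id 15, depth 3).
Iteration 4: no rows with parent in {15}; recursion stops.

3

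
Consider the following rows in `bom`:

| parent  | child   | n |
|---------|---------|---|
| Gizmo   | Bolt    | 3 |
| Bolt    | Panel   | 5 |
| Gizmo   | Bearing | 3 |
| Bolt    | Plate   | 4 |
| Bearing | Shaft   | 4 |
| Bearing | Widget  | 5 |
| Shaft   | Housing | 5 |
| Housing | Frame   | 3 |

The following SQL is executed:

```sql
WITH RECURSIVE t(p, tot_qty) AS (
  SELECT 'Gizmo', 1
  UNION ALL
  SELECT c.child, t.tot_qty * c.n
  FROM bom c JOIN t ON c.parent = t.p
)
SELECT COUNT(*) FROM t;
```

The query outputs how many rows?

Base: (Gizmo, tot_qty=1).
Iteration 1: components of {Gizmo} -> Bearing = 1*3 = 3, Bolt = 1*3 = 3.
Iteration 2: components of {Bearing,Bolt} -> Panel = 3*5 = 15, Plate = 3*4 = 12, Shaft = 3*4 = 12, Widget = 3*5 = 15.
Iteration 3: components of {Panel,Plate,Shaft,Widget} -> Housing = 12*5 = 60.
Iteration 4: components of {Housing} -> Frame = 60*3 = 180.
Iteration 5: no further components; recursion stops.
Total rows emitted: 9.

9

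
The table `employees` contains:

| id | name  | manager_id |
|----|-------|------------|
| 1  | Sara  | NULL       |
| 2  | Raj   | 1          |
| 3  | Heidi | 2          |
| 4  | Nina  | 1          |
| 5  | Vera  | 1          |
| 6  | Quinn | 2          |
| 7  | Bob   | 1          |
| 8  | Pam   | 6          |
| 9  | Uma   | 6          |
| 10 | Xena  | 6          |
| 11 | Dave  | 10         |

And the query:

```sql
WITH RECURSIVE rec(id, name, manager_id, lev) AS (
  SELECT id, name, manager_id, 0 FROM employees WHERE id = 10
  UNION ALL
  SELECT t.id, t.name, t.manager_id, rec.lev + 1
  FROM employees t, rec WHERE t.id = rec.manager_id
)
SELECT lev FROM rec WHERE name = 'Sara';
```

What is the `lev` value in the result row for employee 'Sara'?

3

Base: id=10 (Xena), manager_id=6, lev 0.
Iteration 1: join on id=6 -> Quinn (id 6, manager_id=2, lev 1).
Iteration 2: join on id=2 -> Raj (id 2, manager_id=1, lev 2).
Iteration 3: join on id=1 -> Sara (id 1, manager_id=NULL, lev 3).
Iteration 4: manager_id is NULL; no match; recursion stops.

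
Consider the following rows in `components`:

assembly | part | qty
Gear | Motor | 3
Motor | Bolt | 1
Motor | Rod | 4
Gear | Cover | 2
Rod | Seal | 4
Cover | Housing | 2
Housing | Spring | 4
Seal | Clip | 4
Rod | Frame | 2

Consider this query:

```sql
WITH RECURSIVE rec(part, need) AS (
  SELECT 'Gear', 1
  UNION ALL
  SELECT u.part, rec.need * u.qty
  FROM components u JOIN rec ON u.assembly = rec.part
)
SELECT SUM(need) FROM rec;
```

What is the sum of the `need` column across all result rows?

Base: (Gear, need=1).
Iteration 1: components of {Gear} -> Cover = 1*2 = 2, Motor = 1*3 = 3.
Iteration 2: components of {Cover,Motor} -> Bolt = 3*1 = 3, Housing = 2*2 = 4, Rod = 3*4 = 12.
Iteration 3: components of {Bolt,Housing,Rod} -> Frame = 12*2 = 24, Seal = 12*4 = 48, Spring = 4*4 = 16.
Iteration 4: components of {Frame,Seal,Spring} -> Clip = 48*4 = 192.
Iteration 5: no further components; recursion stops.
SUM(need) = 1 + 3 + 2 + 3 + 12 + 4 + 48 + 24 + 16 + 192 = 305.

305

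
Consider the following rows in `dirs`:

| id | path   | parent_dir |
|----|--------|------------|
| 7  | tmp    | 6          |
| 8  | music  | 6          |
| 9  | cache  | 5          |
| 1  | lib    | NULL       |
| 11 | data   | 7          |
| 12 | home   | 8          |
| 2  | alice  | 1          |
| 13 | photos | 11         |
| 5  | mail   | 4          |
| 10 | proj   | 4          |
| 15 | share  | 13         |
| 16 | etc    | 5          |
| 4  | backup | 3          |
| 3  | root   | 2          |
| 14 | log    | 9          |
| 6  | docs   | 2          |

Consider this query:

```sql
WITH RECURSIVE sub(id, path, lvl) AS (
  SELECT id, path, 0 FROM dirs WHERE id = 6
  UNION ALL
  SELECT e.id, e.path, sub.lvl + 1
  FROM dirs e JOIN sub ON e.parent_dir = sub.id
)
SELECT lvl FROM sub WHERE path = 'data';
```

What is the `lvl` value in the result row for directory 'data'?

Base: id=6 (docs) at lvl 0.
Iteration 1: rows with parent_dir in {6} -> tmp (id 7, lvl 1), music (id 8, lvl 1).
Iteration 2: rows with parent_dir in {7,8} -> data (id 11, lvl 2), home (id 12, lvl 2).
Iteration 3: rows with parent_dir in {11,12} -> photos (id 13, lvl 3).
Iteration 4: rows with parent_dir in {13} -> share (id 15, lvl 4).
Iteration 5: no rows with parent_dir in {15}; recursion stops.

2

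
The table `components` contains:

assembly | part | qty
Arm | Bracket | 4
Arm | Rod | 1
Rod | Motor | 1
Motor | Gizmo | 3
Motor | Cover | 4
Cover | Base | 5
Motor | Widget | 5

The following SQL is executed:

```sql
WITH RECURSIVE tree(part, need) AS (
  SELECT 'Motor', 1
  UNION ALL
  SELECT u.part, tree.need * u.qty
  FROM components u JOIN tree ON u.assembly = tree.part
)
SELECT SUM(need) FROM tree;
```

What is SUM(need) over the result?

33

Base: (Motor, need=1).
Iteration 1: components of {Motor} -> Cover = 1*4 = 4, Gizmo = 1*3 = 3, Widget = 1*5 = 5.
Iteration 2: components of {Cover,Gizmo,Widget} -> Base = 4*5 = 20.
Iteration 3: no further components; recursion stops.
SUM(need) = 1 + 3 + 4 + 5 + 20 = 33.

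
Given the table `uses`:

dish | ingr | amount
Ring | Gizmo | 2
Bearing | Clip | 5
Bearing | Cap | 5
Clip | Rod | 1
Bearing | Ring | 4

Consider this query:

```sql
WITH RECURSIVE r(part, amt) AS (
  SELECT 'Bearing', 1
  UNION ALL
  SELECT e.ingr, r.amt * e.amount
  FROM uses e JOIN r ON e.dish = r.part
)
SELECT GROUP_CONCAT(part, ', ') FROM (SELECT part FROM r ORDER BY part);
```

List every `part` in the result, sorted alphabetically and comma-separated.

Bearing, Cap, Clip, Gizmo, Ring, Rod

Base: (Bearing, amt=1).
Iteration 1: components of {Bearing} -> Cap = 1*5 = 5, Clip = 1*5 = 5, Ring = 1*4 = 4.
Iteration 2: components of {Cap,Clip,Ring} -> Gizmo = 4*2 = 8, Rod = 5*1 = 5.
Iteration 3: no further components; recursion stops.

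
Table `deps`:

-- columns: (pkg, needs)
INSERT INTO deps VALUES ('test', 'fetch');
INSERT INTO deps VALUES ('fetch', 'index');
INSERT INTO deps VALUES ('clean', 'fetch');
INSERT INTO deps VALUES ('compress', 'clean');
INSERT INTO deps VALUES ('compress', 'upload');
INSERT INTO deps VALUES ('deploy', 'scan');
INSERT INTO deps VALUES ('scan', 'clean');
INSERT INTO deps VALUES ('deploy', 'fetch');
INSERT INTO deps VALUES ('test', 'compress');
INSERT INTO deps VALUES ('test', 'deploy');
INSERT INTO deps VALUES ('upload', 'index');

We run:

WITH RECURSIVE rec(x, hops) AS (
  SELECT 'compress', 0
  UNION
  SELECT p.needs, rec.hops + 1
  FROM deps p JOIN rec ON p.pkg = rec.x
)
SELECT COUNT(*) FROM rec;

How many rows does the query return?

6

Base: (compress, hops=0).
Iteration 1: edges from {compress} -> (clean, hops=1), (upload, hops=1).
Iteration 2: edges from {clean,upload} -> (fetch, hops=2), (index, hops=2).
Iteration 3: edges from {fetch,index} -> (index, hops=3).
Iteration 4: no outgoing edges from {index}; recursion stops.
Total rows emitted: 6.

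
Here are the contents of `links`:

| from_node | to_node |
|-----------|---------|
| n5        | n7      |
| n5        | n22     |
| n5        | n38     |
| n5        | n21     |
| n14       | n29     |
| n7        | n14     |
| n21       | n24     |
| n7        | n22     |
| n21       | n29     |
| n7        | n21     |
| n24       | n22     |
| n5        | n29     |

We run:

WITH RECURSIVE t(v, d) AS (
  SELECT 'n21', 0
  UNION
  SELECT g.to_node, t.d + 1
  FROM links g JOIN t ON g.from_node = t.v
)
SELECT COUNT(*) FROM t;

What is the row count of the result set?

4

Base: (n21, d=0).
Iteration 1: edges from {n21} -> (n24, d=1), (n29, d=1).
Iteration 2: edges from {n24,n29} -> (n22, d=2).
Iteration 3: no outgoing edges from {n22}; recursion stops.
Total rows emitted: 4.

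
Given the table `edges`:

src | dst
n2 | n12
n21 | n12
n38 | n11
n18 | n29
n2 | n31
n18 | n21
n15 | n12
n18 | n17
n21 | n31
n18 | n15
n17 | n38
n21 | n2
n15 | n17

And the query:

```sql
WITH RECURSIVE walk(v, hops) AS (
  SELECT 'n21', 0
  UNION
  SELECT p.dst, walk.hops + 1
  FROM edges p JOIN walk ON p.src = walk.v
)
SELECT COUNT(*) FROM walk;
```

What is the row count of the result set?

6

Base: (n21, hops=0).
Iteration 1: edges from {n21} -> (n12, hops=1), (n2, hops=1), (n31, hops=1).
Iteration 2: edges from {n12,n2,n31} -> (n12, hops=2), (n31, hops=2).
Iteration 3: no outgoing edges from {n12,n31}; recursion stops.
Total rows emitted: 6.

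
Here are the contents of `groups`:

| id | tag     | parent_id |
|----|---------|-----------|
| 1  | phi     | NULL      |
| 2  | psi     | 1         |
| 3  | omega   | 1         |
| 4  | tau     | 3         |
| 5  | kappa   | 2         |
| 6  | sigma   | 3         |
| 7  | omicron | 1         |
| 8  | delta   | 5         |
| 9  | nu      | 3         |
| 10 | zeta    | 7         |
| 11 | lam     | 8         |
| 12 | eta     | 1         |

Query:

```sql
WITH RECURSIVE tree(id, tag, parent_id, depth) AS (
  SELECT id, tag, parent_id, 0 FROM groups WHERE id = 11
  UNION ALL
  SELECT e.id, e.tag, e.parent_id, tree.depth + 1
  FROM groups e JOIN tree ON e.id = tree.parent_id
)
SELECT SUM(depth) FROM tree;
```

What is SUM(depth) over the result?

10

Base: id=11 (lam), parent_id=8, depth 0.
Iteration 1: join on id=8 -> delta (id 8, parent_id=5, depth 1).
Iteration 2: join on id=5 -> kappa (id 5, parent_id=2, depth 2).
Iteration 3: join on id=2 -> psi (id 2, parent_id=1, depth 3).
Iteration 4: join on id=1 -> phi (id 1, parent_id=NULL, depth 4).
Iteration 5: parent_id is NULL; no match; recursion stops.
SUM(depth) = 0 + 1 + 2 + 3 + 4 = 10.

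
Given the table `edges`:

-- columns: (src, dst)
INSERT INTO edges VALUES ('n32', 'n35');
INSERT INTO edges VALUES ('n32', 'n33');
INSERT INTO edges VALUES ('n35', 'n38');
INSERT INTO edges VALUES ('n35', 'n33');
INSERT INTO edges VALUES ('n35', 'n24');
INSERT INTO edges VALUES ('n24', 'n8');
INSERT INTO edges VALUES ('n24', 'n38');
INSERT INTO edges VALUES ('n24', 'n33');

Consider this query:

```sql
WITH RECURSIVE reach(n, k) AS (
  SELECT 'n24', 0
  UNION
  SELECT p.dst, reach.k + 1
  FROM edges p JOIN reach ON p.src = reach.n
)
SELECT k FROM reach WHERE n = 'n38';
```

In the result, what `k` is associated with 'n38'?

1

Base: (n24, k=0).
Iteration 1: edges from {n24} -> (n33, k=1), (n38, k=1), (n8, k=1).
Iteration 2: no outgoing edges from {n33,n38,n8}; recursion stops.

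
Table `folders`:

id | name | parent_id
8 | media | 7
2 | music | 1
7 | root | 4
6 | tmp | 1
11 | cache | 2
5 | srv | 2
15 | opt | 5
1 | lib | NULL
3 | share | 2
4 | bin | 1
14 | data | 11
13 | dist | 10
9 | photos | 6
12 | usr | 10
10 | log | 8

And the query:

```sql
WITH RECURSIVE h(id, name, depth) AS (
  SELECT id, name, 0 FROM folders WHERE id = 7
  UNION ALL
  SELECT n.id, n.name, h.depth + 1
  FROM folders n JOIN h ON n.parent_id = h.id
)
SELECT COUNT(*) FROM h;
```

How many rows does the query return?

Base: id=7 (root) at depth 0.
Iteration 1: rows with parent_id in {7} -> media (id 8, depth 1).
Iteration 2: rows with parent_id in {8} -> log (id 10, depth 2).
Iteration 3: rows with parent_id in {10} -> usr (id 12, depth 3), dist (id 13, depth 3).
Iteration 4: no rows with parent_id in {12,13}; recursion stops.
Total rows emitted: 5.

5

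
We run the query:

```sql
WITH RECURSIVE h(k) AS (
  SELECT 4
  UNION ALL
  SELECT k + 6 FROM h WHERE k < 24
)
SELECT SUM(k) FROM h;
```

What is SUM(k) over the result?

80

Base: k=4.
Iteration 1: 4 < 24 holds -> k = 4 + 6 = 10.
Iteration 2: 10 < 24 holds -> k = 10 + 6 = 16.
Iteration 3: 16 < 24 holds -> k = 16 + 6 = 22.
Iteration 4: 22 < 24 holds -> k = 22 + 6 = 28.
Iteration 5: 28 < 24 fails; recursion stops.
SUM(k) = 4 + 10 + 16 + 22 + 28 = 80.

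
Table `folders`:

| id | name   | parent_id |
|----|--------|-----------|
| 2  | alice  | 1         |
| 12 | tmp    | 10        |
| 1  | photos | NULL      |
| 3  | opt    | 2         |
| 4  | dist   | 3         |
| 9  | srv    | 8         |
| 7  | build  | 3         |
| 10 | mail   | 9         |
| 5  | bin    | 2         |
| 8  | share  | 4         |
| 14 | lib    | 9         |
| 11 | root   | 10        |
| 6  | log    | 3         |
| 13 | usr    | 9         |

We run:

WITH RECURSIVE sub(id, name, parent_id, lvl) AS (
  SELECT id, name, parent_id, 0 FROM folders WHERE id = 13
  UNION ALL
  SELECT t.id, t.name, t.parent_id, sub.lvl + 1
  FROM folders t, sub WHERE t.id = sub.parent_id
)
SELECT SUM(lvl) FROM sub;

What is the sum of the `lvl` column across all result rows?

21

Base: id=13 (usr), parent_id=9, lvl 0.
Iteration 1: join on id=9 -> srv (id 9, parent_id=8, lvl 1).
Iteration 2: join on id=8 -> share (id 8, parent_id=4, lvl 2).
Iteration 3: join on id=4 -> dist (id 4, parent_id=3, lvl 3).
Iteration 4: join on id=3 -> opt (id 3, parent_id=2, lvl 4).
Iteration 5: join on id=2 -> alice (id 2, parent_id=1, lvl 5).
Iteration 6: join on id=1 -> photos (id 1, parent_id=NULL, lvl 6).
Iteration 7: parent_id is NULL; no match; recursion stops.
SUM(lvl) = 0 + 1 + 2 + 3 + 4 + 5 + 6 = 21.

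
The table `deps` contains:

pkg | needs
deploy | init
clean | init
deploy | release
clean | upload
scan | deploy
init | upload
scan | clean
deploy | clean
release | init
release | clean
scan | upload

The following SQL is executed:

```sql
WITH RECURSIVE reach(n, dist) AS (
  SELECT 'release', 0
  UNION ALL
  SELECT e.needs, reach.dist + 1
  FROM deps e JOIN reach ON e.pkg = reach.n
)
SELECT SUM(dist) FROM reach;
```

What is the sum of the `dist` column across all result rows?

Base: (release, dist=0).
Iteration 1: edges from {release} -> (clean, dist=1), (init, dist=1).
Iteration 2: edges from {clean,init} -> (init, dist=2), (upload, dist=2) x2. [UNION ALL keeps all 3 new rows, including repeats]
Iteration 3: edges from {init,upload} -> (upload, dist=3).
Iteration 4: no outgoing edges from {upload}; recursion stops.
SUM(dist) = 0 + 1 + 1 + 2 + 2 + 2 + 3 = 11.

11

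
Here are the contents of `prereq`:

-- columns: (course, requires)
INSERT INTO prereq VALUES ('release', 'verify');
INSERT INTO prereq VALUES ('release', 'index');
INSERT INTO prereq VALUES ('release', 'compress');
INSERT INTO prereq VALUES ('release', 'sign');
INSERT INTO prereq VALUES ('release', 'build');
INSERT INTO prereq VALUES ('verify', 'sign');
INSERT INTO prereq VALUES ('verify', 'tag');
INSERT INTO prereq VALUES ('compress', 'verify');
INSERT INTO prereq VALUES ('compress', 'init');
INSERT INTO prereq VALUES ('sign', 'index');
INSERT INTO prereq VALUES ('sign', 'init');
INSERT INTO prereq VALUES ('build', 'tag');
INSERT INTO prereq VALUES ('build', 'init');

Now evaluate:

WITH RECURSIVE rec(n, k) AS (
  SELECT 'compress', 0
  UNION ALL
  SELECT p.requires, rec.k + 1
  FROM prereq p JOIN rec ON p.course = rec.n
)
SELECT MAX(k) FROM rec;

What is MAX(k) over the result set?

Base: (compress, k=0).
Iteration 1: edges from {compress} -> (init, k=1), (verify, k=1).
Iteration 2: edges from {init,verify} -> (sign, k=2), (tag, k=2).
Iteration 3: edges from {sign,tag} -> (index, k=3), (init, k=3).
Iteration 4: no outgoing edges from {index,init}; recursion stops.
k values: 0, 1, 1, 2, 2, 3, 3; the maximum is 3.

3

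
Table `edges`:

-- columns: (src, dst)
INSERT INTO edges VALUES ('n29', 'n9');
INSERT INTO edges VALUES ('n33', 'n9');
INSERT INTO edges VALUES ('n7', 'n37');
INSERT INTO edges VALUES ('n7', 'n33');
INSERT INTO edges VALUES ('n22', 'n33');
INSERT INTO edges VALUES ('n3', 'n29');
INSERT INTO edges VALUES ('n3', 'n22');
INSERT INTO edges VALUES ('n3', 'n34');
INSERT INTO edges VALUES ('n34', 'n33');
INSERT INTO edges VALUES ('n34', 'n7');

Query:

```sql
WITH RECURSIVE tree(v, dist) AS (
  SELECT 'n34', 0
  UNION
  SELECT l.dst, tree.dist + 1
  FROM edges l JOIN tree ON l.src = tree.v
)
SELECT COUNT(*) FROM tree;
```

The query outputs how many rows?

Base: (n34, dist=0).
Iteration 1: edges from {n34} -> (n33, dist=1), (n7, dist=1).
Iteration 2: edges from {n33,n7} -> (n33, dist=2), (n37, dist=2), (n9, dist=2).
Iteration 3: edges from {n33,n37,n9} -> (n9, dist=3).
Iteration 4: no outgoing edges from {n9}; recursion stops.
Total rows emitted: 7.

7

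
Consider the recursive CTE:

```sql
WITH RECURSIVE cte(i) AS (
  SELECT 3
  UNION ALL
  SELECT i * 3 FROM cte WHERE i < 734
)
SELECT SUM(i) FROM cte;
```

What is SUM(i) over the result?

Base: i=3.
Iteration 1: 3 < 734 holds -> i = 3 * 3 = 9.
Iteration 2: 9 < 734 holds -> i = 9 * 3 = 27.
Iteration 3: 27 < 734 holds -> i = 27 * 3 = 81.
Iteration 4: 81 < 734 holds -> i = 81 * 3 = 243.
Iteration 5: 243 < 734 holds -> i = 243 * 3 = 729.
Iteration 6: 729 < 734 holds -> i = 729 * 3 = 2187.
Iteration 7: 2187 < 734 fails; recursion stops.
SUM(i) = 3 + 9 + 27 + 81 + 243 + 729 + 2187 = 3279.

3279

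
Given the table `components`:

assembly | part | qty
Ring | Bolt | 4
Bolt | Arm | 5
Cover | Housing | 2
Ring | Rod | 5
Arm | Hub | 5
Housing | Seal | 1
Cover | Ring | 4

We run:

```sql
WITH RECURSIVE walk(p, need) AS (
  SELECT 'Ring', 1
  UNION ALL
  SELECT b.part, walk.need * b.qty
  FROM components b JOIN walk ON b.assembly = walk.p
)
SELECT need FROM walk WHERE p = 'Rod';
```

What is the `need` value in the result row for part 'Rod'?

5

Base: (Ring, need=1).
Iteration 1: components of {Ring} -> Bolt = 1*4 = 4, Rod = 1*5 = 5.
Iteration 2: components of {Bolt,Rod} -> Arm = 4*5 = 20.
Iteration 3: components of {Arm} -> Hub = 20*5 = 100.
Iteration 4: no further components; recursion stops.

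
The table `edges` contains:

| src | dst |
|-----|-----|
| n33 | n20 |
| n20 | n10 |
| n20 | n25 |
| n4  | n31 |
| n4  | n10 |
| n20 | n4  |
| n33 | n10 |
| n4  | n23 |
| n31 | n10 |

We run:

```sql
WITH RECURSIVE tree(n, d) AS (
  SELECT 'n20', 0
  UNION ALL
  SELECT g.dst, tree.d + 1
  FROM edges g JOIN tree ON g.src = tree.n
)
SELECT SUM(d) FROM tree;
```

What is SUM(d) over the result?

Base: (n20, d=0).
Iteration 1: edges from {n20} -> (n10, d=1), (n25, d=1), (n4, d=1).
Iteration 2: edges from {n10,n25,n4} -> (n10, d=2), (n23, d=2), (n31, d=2).
Iteration 3: edges from {n10,n23,n31} -> (n10, d=3).
Iteration 4: no outgoing edges from {n10}; recursion stops.
SUM(d) = 0 + 1 + 1 + 1 + 2 + 2 + 2 + 3 = 12.

12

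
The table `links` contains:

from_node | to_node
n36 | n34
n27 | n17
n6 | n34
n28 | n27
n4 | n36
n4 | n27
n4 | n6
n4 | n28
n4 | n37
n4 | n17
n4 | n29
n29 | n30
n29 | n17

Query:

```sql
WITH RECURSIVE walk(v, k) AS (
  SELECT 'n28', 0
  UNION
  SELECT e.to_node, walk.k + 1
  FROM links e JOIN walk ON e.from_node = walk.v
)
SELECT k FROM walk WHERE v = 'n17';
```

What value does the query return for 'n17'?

2

Base: (n28, k=0).
Iteration 1: edges from {n28} -> (n27, k=1).
Iteration 2: edges from {n27} -> (n17, k=2).
Iteration 3: no outgoing edges from {n17}; recursion stops.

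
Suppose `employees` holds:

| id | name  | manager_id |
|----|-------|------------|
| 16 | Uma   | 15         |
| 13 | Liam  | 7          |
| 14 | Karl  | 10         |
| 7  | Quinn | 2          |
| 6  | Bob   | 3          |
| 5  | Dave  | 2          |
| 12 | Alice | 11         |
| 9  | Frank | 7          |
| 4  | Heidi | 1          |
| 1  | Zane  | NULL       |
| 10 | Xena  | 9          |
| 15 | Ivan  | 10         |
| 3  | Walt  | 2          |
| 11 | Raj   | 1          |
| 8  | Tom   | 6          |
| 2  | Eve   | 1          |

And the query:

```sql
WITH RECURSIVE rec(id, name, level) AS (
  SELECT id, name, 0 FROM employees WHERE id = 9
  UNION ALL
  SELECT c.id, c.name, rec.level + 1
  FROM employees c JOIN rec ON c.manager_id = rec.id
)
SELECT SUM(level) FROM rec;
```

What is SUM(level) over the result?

Base: id=9 (Frank) at level 0.
Iteration 1: rows with manager_id in {9} -> Xena (id 10, level 1).
Iteration 2: rows with manager_id in {10} -> Karl (id 14, level 2), Ivan (id 15, level 2).
Iteration 3: rows with manager_id in {14,15} -> Uma (id 16, level 3).
Iteration 4: no rows with manager_id in {16}; recursion stops.
SUM(level) = 0 + 1 + 2 + 2 + 3 = 8.

8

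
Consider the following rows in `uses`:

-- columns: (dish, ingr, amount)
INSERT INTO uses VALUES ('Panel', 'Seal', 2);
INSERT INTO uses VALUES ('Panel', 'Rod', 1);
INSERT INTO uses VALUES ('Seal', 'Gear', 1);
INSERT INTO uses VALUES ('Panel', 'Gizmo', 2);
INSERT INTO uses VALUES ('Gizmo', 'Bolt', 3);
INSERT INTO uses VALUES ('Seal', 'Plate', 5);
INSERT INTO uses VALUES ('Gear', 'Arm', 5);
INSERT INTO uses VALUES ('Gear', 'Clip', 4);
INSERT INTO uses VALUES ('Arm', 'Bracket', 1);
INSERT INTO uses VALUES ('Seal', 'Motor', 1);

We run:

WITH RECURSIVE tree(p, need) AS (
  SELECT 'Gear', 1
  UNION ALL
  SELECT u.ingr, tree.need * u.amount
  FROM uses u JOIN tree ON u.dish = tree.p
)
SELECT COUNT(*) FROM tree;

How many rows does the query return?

Base: (Gear, need=1).
Iteration 1: components of {Gear} -> Arm = 1*5 = 5, Clip = 1*4 = 4.
Iteration 2: components of {Arm,Clip} -> Bracket = 5*1 = 5.
Iteration 3: no further components; recursion stops.
Total rows emitted: 4.

4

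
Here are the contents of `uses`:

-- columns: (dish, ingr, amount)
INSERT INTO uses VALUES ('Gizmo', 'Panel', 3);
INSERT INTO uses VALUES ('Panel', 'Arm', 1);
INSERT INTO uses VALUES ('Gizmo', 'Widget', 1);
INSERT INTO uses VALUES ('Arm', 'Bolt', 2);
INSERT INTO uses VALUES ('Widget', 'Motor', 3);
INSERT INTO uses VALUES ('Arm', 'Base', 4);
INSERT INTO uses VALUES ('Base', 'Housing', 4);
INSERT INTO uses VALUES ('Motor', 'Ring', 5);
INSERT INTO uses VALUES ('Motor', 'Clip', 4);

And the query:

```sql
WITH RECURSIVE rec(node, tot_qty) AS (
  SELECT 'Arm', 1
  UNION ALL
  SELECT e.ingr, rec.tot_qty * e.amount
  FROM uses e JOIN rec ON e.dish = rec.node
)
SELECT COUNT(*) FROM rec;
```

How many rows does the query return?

4

Base: (Arm, tot_qty=1).
Iteration 1: components of {Arm} -> Base = 1*4 = 4, Bolt = 1*2 = 2.
Iteration 2: components of {Base,Bolt} -> Housing = 4*4 = 16.
Iteration 3: no further components; recursion stops.
Total rows emitted: 4.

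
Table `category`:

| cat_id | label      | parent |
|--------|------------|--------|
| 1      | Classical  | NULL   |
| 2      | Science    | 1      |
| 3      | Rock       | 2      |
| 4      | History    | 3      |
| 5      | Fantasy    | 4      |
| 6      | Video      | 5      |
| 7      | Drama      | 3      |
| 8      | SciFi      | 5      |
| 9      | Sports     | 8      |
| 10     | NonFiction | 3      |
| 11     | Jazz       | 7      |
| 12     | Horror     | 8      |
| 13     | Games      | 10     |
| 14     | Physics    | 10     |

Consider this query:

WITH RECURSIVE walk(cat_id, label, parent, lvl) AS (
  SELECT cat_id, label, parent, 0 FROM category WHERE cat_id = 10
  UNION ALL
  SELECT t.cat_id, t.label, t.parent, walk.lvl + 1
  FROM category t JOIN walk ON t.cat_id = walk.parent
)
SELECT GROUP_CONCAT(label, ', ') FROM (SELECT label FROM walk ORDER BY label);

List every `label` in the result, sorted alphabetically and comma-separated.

Classical, NonFiction, Rock, Science

Base: cat_id=10 (NonFiction), parent=3, lvl 0.
Iteration 1: join on cat_id=3 -> Rock (id 3, parent=2, lvl 1).
Iteration 2: join on cat_id=2 -> Science (id 2, parent=1, lvl 2).
Iteration 3: join on cat_id=1 -> Classical (id 1, parent=NULL, lvl 3).
Iteration 4: parent is NULL; no match; recursion stops.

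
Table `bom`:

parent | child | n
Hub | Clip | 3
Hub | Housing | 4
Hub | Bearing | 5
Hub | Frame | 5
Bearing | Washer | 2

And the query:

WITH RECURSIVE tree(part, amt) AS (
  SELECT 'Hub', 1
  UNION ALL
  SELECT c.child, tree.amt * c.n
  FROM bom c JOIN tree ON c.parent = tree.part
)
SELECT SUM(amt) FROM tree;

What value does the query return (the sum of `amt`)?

Base: (Hub, amt=1).
Iteration 1: components of {Hub} -> Bearing = 1*5 = 5, Clip = 1*3 = 3, Frame = 1*5 = 5, Housing = 1*4 = 4.
Iteration 2: components of {Bearing,Clip,Frame,Housing} -> Washer = 5*2 = 10.
Iteration 3: no further components; recursion stops.
SUM(amt) = 1 + 3 + 4 + 5 + 5 + 10 = 28.

28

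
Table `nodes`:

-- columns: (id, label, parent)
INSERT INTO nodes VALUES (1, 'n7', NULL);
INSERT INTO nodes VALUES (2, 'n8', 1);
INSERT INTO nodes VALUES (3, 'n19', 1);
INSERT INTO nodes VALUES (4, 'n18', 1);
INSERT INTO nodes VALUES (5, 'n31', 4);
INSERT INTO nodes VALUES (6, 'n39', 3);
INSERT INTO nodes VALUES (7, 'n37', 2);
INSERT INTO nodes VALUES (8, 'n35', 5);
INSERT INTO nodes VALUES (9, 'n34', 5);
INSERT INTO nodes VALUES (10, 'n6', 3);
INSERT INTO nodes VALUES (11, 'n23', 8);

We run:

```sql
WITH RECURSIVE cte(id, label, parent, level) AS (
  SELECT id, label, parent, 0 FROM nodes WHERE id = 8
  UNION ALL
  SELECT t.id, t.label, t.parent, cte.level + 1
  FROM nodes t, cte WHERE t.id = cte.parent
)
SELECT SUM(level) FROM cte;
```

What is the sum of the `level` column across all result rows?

Base: id=8 (n35), parent=5, level 0.
Iteration 1: join on id=5 -> n31 (id 5, parent=4, level 1).
Iteration 2: join on id=4 -> n18 (id 4, parent=1, level 2).
Iteration 3: join on id=1 -> n7 (id 1, parent=NULL, level 3).
Iteration 4: parent is NULL; no match; recursion stops.
SUM(level) = 0 + 1 + 2 + 3 = 6.

6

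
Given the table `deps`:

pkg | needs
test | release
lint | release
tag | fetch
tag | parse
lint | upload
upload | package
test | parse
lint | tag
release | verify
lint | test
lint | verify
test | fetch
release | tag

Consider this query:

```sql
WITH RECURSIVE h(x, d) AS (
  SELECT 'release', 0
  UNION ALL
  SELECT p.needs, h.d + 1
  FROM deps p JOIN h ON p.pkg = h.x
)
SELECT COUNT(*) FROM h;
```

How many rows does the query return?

Base: (release, d=0).
Iteration 1: edges from {release} -> (tag, d=1), (verify, d=1).
Iteration 2: edges from {tag,verify} -> (fetch, d=2), (parse, d=2).
Iteration 3: no outgoing edges from {fetch,parse}; recursion stops.
Total rows emitted: 5.

5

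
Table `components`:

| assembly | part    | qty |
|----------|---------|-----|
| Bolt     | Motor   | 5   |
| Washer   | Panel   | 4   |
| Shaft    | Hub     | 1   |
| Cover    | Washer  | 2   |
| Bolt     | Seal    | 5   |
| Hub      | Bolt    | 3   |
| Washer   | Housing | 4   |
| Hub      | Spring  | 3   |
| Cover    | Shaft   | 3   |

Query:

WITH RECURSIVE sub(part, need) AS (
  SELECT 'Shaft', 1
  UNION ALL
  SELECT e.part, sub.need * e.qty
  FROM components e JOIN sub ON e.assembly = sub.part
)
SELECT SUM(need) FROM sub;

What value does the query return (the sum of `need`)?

38

Base: (Shaft, need=1).
Iteration 1: components of {Shaft} -> Hub = 1*1 = 1.
Iteration 2: components of {Hub} -> Bolt = 1*3 = 3, Spring = 1*3 = 3.
Iteration 3: components of {Bolt,Spring} -> Motor = 3*5 = 15, Seal = 3*5 = 15.
Iteration 4: no further components; recursion stops.
SUM(need) = 1 + 1 + 3 + 3 + 15 + 15 = 38.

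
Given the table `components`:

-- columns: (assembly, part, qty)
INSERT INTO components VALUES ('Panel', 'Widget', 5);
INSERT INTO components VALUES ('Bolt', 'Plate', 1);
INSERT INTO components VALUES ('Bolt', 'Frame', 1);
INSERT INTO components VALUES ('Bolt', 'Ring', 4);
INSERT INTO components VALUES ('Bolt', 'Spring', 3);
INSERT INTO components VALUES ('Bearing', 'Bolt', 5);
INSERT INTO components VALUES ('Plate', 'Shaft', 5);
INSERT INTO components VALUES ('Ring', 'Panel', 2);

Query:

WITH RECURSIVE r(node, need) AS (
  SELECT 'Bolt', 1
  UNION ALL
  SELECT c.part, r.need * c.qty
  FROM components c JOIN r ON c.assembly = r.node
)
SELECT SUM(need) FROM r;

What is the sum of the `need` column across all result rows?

63

Base: (Bolt, need=1).
Iteration 1: components of {Bolt} -> Frame = 1*1 = 1, Plate = 1*1 = 1, Ring = 1*4 = 4, Spring = 1*3 = 3.
Iteration 2: components of {Frame,Plate,Ring,Spring} -> Panel = 4*2 = 8, Shaft = 1*5 = 5.
Iteration 3: components of {Panel,Shaft} -> Widget = 8*5 = 40.
Iteration 4: no further components; recursion stops.
SUM(need) = 1 + 4 + 1 + 1 + 3 + 8 + 5 + 40 = 63.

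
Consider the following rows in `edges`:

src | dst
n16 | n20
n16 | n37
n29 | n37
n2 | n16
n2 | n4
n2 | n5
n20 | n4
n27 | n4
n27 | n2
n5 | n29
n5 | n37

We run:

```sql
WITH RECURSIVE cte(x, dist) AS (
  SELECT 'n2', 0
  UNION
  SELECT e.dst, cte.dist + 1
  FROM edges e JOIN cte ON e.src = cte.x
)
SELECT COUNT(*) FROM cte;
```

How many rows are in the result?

Base: (n2, dist=0).
Iteration 1: edges from {n2} -> (n16, dist=1), (n4, dist=1), (n5, dist=1).
Iteration 2: edges from {n16,n4,n5} -> (n20, dist=2), (n29, dist=2), (n37, dist=2). [UNION drops 1 duplicate row(s)]
Iteration 3: edges from {n20,n29,n37} -> (n37, dist=3), (n4, dist=3).
Iteration 4: no outgoing edges from {n37,n4}; recursion stops.
Total rows emitted: 9.

9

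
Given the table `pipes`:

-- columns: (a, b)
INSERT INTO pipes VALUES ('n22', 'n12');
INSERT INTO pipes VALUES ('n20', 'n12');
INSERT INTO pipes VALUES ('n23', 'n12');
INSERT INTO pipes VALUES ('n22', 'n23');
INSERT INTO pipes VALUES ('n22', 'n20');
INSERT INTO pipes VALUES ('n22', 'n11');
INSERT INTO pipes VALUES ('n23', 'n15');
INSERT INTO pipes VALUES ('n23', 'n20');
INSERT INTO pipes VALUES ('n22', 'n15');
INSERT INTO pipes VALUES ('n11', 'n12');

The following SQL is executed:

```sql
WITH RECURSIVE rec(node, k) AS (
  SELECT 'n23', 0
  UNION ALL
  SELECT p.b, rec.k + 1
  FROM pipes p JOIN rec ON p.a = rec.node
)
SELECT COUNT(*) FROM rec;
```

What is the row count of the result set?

5

Base: (n23, k=0).
Iteration 1: edges from {n23} -> (n12, k=1), (n15, k=1), (n20, k=1).
Iteration 2: edges from {n12,n15,n20} -> (n12, k=2).
Iteration 3: no outgoing edges from {n12}; recursion stops.
Total rows emitted: 5.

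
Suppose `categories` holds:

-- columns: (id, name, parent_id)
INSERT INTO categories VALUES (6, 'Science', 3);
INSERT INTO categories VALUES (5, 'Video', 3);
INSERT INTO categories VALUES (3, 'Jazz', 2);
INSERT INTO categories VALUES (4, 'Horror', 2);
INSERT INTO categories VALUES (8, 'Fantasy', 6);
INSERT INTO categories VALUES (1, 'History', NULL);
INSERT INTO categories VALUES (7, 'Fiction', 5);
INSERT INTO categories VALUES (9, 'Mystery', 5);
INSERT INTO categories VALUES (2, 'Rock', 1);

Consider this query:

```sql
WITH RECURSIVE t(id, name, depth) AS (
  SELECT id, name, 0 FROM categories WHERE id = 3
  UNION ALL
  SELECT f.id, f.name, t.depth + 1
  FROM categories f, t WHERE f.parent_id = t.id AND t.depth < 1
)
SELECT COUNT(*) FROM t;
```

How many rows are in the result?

Base: id=3 (Jazz) at depth 0.
Iteration 1: rows with parent_id in {3} -> Video (id 5, depth 1), Science (id 6, depth 1).
Iteration 2: depth < 1 fails for all current rows; recursion stops.
Total rows emitted: 3.

3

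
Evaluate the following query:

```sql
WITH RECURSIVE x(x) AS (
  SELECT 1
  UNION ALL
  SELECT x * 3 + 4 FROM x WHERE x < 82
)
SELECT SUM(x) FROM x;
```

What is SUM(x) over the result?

353

Base: x=1.
Iteration 1: 1 < 82 holds -> x = 1 * 3 + 4 = 7.
Iteration 2: 7 < 82 holds -> x = 7 * 3 + 4 = 25.
Iteration 3: 25 < 82 holds -> x = 25 * 3 + 4 = 79.
Iteration 4: 79 < 82 holds -> x = 79 * 3 + 4 = 241.
Iteration 5: 241 < 82 fails; recursion stops.
SUM(x) = 1 + 7 + 25 + 79 + 241 = 353.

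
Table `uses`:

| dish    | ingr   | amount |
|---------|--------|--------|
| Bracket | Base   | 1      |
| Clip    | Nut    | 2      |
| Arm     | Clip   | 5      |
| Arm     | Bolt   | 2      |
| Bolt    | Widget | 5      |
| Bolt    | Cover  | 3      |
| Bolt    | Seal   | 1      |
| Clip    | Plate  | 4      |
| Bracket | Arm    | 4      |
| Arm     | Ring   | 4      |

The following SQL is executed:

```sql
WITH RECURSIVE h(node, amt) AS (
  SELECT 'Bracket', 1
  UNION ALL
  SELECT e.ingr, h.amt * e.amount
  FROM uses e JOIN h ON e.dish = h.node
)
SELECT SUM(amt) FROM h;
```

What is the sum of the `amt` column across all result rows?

Base: (Bracket, amt=1).
Iteration 1: components of {Bracket} -> Arm = 1*4 = 4, Base = 1*1 = 1.
Iteration 2: components of {Arm,Base} -> Bolt = 4*2 = 8, Clip = 4*5 = 20, Ring = 4*4 = 16.
Iteration 3: components of {Bolt,Clip,Ring} -> Cover = 8*3 = 24, Nut = 20*2 = 40, Plate = 20*4 = 80, Seal = 8*1 = 8, Widget = 8*5 = 40.
Iteration 4: no further components; recursion stops.
SUM(amt) = 1 + 4 + 1 + 20 + 16 + 8 + 40 + 80 + 24 + 40 + 8 = 242.

242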